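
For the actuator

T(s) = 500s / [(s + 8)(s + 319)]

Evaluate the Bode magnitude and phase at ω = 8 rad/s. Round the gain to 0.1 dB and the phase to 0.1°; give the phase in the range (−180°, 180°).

0.9 dB, 43.6°

At s = jω = j8:
zero at origin: s = j8 → |·| = 8, ∠ = 90.00°
pole (s+8): 8 + j8 → |·| = √(8²+8²) = √128 ≈ 11.314, ∠ = arctan(8/8) ≈ 45.00°
pole (s+319): 319 + j8 → |·| = √(319²+8²) = √101825 ≈ 319.1, ∠ = arctan(8/319) ≈ 1.44°
|T| = 500 · 8 / 3610.3 ≈ 1.1079
Gain = 20 log₁₀(1.1079) ≈ 0.89 dB
∠T = 90.00° − 46.44° = 43.56°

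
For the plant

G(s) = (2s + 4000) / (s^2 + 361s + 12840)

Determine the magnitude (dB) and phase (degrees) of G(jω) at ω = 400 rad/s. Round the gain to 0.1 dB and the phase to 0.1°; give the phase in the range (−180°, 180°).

Substitute s = j400:
Numerator: 2(j400) + 4000 = 4000 + j800
Denominator: (j400)^2 + 361(j400) + 12840 = -147160 + j144400
|N| = √(4000² + 800²) ≈ 4079.2, ∠N ≈ 11.31°
|D| = √(147160² + 144400²) ≈ 2.0617e+05, ∠D ≈ 135.54°
|G| = 4079.2 / 2.0617e+05 ≈ 0.019786
Gain = 20 log₁₀(0.019786) ≈ -34.07 dB
∠G = 11.31° − 135.54° = -124.23°

-34.1 dB, -124.2°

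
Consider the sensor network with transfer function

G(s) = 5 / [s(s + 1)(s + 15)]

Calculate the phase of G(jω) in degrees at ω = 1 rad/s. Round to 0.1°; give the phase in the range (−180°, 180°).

-138.8°

At s = jω = j1:
pole (s+1): 1 + j1 → |·| = √(1²+1²) = √2 ≈ 1.4142, ∠ = arctan(1/1) ≈ 45.00°
pole (s+15): 15 + j1 → |·| = √(15²+1²) = √226 ≈ 15.033, ∠ = arctan(1/15) ≈ 3.81°
pole at origin: |s| = 1, ∠ = 90.00° (in denominator)
∠G = 0.00° − 138.81° = -138.81°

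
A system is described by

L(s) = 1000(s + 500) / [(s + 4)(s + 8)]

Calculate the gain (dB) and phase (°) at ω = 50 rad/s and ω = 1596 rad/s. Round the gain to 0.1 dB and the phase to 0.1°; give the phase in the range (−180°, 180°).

At s = jω = j50:
zero (s+500): 500 + j50 → |·| = √(500²+50²) = √252500 ≈ 502.49, ∠ = arctan(50/500) ≈ 5.71°
pole (s+4): 4 + j50 → |·| = √(4²+50²) = √2516 ≈ 50.16, ∠ = arctan(50/4) ≈ 85.43°
pole (s+8): 8 + j50 → |·| = √(8²+50²) = √2564 ≈ 50.636, ∠ = arctan(50/8) ≈ 80.91°
|L| = 1000 · 502.49 / 2539.9 ≈ 197.84
Gain = 20 log₁₀(197.84) ≈ 45.93 dB
∠L = 5.71° − 166.34° = -160.63°

At s = jω = j1596:
zero (s+500): 500 + j1596 → |·| = √(500²+1596²) = √2797216 ≈ 1672.5, ∠ = arctan(1596/500) ≈ 72.61°
pole (s+4): 4 + j1596 → |·| = √(4²+1596²) = √2547232 ≈ 1596, ∠ = arctan(1596/4) ≈ 89.86°
pole (s+8): 8 + j1596 → |·| = √(8²+1596²) = √2547280 ≈ 1596, ∠ = arctan(1596/8) ≈ 89.71°
|L| = 1000 · 1672.5 / 2.5472e+06 ≈ 0.6566
Gain = 20 log₁₀(0.6566) ≈ -3.65 dB
∠L = 72.61° − 179.57° = -106.96°

ω = 50: 45.9 dB, -160.6°; ω = 1596: -3.7 dB, -107.0°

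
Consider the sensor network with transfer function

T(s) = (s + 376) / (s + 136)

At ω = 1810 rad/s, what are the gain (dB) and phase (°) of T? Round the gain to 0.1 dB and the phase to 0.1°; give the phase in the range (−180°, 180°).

0.2 dB, -7.4°

At s = jω = j1810:
zero (s+376): 376 + j1810 → |·| = √(376²+1810²) = √3417476 ≈ 1848.6, ∠ = arctan(1810/376) ≈ 78.26°
pole (s+136): 136 + j1810 → |·| = √(136²+1810²) = √3294596 ≈ 1815.1, ∠ = arctan(1810/136) ≈ 85.70°
|T| = 1 · 1848.6 / 1815.1 ≈ 1.0185
Gain = 20 log₁₀(1.0185) ≈ 0.16 dB
∠T = 78.26° − 85.70° = -7.44°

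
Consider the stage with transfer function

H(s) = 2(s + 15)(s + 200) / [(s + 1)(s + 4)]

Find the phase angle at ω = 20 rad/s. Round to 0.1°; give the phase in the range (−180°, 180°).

-107.0°

At s = jω = j20:
zero (s+15): 15 + j20 → |·| = √(15²+20²) = √625 ≈ 25, ∠ = arctan(20/15) ≈ 53.13°
zero (s+200): 200 + j20 → |·| = √(200²+20²) = √40400 ≈ 201, ∠ = arctan(20/200) ≈ 5.71°
pole (s+1): 1 + j20 → |·| = √(1²+20²) = √401 ≈ 20.025, ∠ = arctan(20/1) ≈ 87.14°
pole (s+4): 4 + j20 → |·| = √(4²+20²) = √416 ≈ 20.396, ∠ = arctan(20/4) ≈ 78.69°
∠H = 58.84° − 165.83° = -106.99°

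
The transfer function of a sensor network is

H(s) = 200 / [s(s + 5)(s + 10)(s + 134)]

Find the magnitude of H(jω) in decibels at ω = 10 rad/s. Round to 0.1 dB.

At s = jω = j10:
pole (s+5): 5 + j10 → |·| = √(5²+10²) = √125 ≈ 11.18, ∠ = arctan(10/5) ≈ 63.43°
pole (s+10): 10 + j10 → |·| = √(10²+10²) = √200 ≈ 14.142, ∠ = arctan(10/10) ≈ 45.00°
pole (s+134): 134 + j10 → |·| = √(134²+10²) = √18056 ≈ 134.37, ∠ = arctan(10/134) ≈ 4.27°
pole at origin: |s| = 10, ∠ = 90.00° (in denominator)
|H| = 200 / 2.1245e+05 ≈ 0.0009414
Gain = 20 log₁₀(0.0009414) ≈ -60.52 dB

-60.5 dB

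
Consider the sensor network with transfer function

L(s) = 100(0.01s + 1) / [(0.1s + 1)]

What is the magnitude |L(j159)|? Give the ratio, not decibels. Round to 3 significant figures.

At ω = 159 rad/s:
zero (1 + j159·0.01) = 1 + j1.59 → |·| ≈ 1.8783, ∠ ≈ 57.83°
pole (1 + j159·0.1) = 1 + j15.9 → |·| ≈ 15.931, ∠ ≈ 86.40°
|L| = 100 · 1.8783 / (15.931) ≈ 11.79

11.8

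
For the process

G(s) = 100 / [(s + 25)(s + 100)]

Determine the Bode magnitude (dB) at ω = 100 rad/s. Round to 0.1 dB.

-43.3 dB

At s = jω = j100:
pole (s+25): 25 + j100 → |·| = √(25²+100²) = √10625 ≈ 103.08, ∠ = arctan(100/25) ≈ 75.96°
pole (s+100): 100 + j100 → |·| = √(100²+100²) = √20000 ≈ 141.42, ∠ = arctan(100/100) ≈ 45.00°
|G| = 100 / 14578 ≈ 0.0068597
Gain = 20 log₁₀(0.0068597) ≈ -43.27 dB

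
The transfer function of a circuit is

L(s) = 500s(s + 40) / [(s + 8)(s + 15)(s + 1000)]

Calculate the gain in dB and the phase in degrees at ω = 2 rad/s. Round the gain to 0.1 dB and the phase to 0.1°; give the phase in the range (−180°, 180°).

At s = jω = j2:
zero (s+40): 40 + j2 → |·| = √(40²+2²) = √1604 ≈ 40.05, ∠ = arctan(2/40) ≈ 2.86°
zero at origin: s = j2 → |·| = 2, ∠ = 90.00°
pole (s+8): 8 + j2 → |·| = √(8²+2²) = √68 ≈ 8.2462, ∠ = arctan(2/8) ≈ 14.04°
pole (s+15): 15 + j2 → |·| = √(15²+2²) = √229 ≈ 15.133, ∠ = arctan(2/15) ≈ 7.59°
pole (s+1000): 1000 + j2 → |·| = √(1000²+2²) = √1000004 ≈ 1000, ∠ = arctan(2/1000) ≈ 0.11°
|L| = 500 · 80.1 / 1.2479e+05 ≈ 0.32094
Gain = 20 log₁₀(0.32094) ≈ -9.87 dB
∠L = 92.86° − 21.74° = 71.12°

-9.9 dB, 71.1°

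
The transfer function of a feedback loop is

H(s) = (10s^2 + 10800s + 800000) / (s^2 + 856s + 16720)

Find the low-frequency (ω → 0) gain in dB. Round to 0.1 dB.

33.6 dB

H(0) = 800000 / 16720 ≈ 47.847
20 log₁₀(47.847) ≈ 33.60 dB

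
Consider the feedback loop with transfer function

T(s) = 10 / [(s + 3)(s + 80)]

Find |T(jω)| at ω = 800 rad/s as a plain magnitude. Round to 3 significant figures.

1.55e-05

At s = jω = j800:
pole (s+3): 3 + j800 → |·| = √(3²+800²) = √640009 ≈ 800.01, ∠ = arctan(800/3) ≈ 89.79°
pole (s+80): 80 + j800 → |·| = √(80²+800²) = √646400 ≈ 803.99, ∠ = arctan(800/80) ≈ 84.29°
|T| = 10 / 6.432e+05 ≈ 1.5547e-05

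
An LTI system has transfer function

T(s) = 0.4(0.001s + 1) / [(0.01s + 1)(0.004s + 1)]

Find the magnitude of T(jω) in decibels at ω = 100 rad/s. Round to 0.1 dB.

-11.6 dB

At ω = 100 rad/s:
zero (1 + j100·0.001) = 1 + j0.1 → |·| ≈ 1.005, ∠ ≈ 5.71°
pole (1 + j100·0.01) = 1 + j1 → |·| ≈ 1.4142, ∠ ≈ 45.00°
pole (1 + j100·0.004) = 1 + j0.4 → |·| ≈ 1.077, ∠ ≈ 21.80°
|T| = 0.4 · 1.005 / (1.4142 · 1.077) ≈ 0.26394
Gain = 20 log₁₀(0.26394) ≈ -11.57 dB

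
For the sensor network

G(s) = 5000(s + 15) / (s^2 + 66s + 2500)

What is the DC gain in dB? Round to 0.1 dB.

G(0) = 5000·15 / 2500 = 30
20 log₁₀(30) ≈ 29.54 dB

29.5 dB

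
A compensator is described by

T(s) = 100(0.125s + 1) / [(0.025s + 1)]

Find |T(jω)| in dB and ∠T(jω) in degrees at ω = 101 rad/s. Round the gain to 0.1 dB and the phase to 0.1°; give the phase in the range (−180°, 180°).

53.4 dB, 17.1°

At ω = 101 rad/s:
zero (1 + j101·0.125) = 1 + j12.625 → |·| ≈ 12.665, ∠ ≈ 85.47°
pole (1 + j101·0.025) = 1 + j2.525 → |·| ≈ 2.7158, ∠ ≈ 68.39°
|T| = 100 · 12.665 / (2.7158) ≈ 466.35
Gain = 20 log₁₀(466.35) ≈ 53.37 dB
∠T = (85.47°) − (68.39°) = 17.08°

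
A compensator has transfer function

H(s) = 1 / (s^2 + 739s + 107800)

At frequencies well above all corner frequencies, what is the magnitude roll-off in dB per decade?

-40 dB/decade

Each pole contributes −20 dB/decade at high frequency; each zero contributes +20 dB/decade.
Net: 0 zero(s) − 2 pole(s) → -40 dB/decade.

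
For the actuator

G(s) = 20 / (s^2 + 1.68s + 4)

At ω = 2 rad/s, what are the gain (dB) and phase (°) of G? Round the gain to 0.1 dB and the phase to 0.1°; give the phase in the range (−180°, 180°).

15.5 dB, -90.0°

At s = jω = j2:
quadratic: (j2)² + 1.68·j2 + 4 = 0 + j3.36 → |·| ≈ 3.36, ∠ ≈ 90.00°
|G| = 20 / 3.36 ≈ 5.9524
Gain = 20 log₁₀(5.9524) ≈ 15.49 dB
∠G = 0.00° − 90.00° = -90.00°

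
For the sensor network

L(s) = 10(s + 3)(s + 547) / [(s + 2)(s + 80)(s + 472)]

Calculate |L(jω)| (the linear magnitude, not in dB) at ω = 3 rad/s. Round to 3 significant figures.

At s = jω = j3:
zero (s+3): 3 + j3 → |·| = √(3²+3²) = √18 ≈ 4.2426, ∠ = arctan(3/3) ≈ 45.00°
zero (s+547): 547 + j3 → |·| = √(547²+3²) = √299218 ≈ 547.01, ∠ = arctan(3/547) ≈ 0.31°
pole (s+2): 2 + j3 → |·| = √(2²+3²) = √13 ≈ 3.6056, ∠ = arctan(3/2) ≈ 56.31°
pole (s+80): 80 + j3 → |·| = √(80²+3²) = √6409 ≈ 80.056, ∠ = arctan(3/80) ≈ 2.15°
pole (s+472): 472 + j3 → |·| = √(472²+3²) = √222793 ≈ 472.01, ∠ = arctan(3/472) ≈ 0.36°
|L| = 10 · 2320.7 / 1.3625e+05 ≈ 0.17033

0.170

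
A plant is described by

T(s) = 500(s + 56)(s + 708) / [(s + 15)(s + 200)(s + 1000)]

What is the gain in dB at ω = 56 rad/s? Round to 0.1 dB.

At s = jω = j56:
zero (s+56): 56 + j56 → |·| = √(56²+56²) = √6272 ≈ 79.196, ∠ = arctan(56/56) ≈ 45.00°
zero (s+708): 708 + j56 → |·| = √(708²+56²) = √504400 ≈ 710.21, ∠ = arctan(56/708) ≈ 4.52°
pole (s+15): 15 + j56 → |·| = √(15²+56²) = √3361 ≈ 57.974, ∠ = arctan(56/15) ≈ 75.00°
pole (s+200): 200 + j56 → |·| = √(200²+56²) = √43136 ≈ 207.69, ∠ = arctan(56/200) ≈ 15.64°
pole (s+1000): 1000 + j56 → |·| = √(1000²+56²) = √1003136 ≈ 1001.6, ∠ = arctan(56/1000) ≈ 3.21°
|T| = 500 · 56246 / 1.206e+07 ≈ 2.3319
Gain = 20 log₁₀(2.3319) ≈ 7.35 dB

7.4 dB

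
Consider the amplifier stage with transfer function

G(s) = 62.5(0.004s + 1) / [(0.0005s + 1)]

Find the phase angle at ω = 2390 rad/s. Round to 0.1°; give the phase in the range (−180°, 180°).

At ω = 2390 rad/s:
zero (1 + j2390·0.004) = 1 + j9.56 → |·| ≈ 9.6122, ∠ ≈ 84.03°
pole (1 + j2390·0.0005) = 1 + j1.195 → |·| ≈ 1.5582, ∠ ≈ 50.08°
∠G = (84.03°) − (50.08°) = 33.95°

34.0°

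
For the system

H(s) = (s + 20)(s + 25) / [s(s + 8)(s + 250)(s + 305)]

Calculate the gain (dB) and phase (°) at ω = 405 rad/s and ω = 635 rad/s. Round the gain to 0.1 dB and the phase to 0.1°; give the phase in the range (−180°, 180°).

At s = jω = j405:
zero (s+20): 20 + j405 → |·| = √(20²+405²) = √164425 ≈ 405.49, ∠ = arctan(405/20) ≈ 87.17°
zero (s+25): 25 + j405 → |·| = √(25²+405²) = √164650 ≈ 405.77, ∠ = arctan(405/25) ≈ 86.47°
pole (s+8): 8 + j405 → |·| = √(8²+405²) = √164089 ≈ 405.08, ∠ = arctan(405/8) ≈ 88.87°
pole (s+250): 250 + j405 → |·| = √(250²+405²) = √226525 ≈ 475.95, ∠ = arctan(405/250) ≈ 58.31°
pole (s+305): 305 + j405 → |·| = √(305²+405²) = √257050 ≈ 507, ∠ = arctan(405/305) ≈ 53.02°
pole at origin: |s| = 405, ∠ = 90.00° (in denominator)
|H| = 1 · 1.6454e+05 / 3.9588e+10 ≈ 4.1563e-06
Gain = 20 log₁₀(4.1563e-06) ≈ -107.63 dB
∠H = 173.64° − 290.20° = -116.56°

At s = jω = j635:
zero (s+20): 20 + j635 → |·| = √(20²+635²) = √403625 ≈ 635.31, ∠ = arctan(635/20) ≈ 88.20°
zero (s+25): 25 + j635 → |·| = √(25²+635²) = √403850 ≈ 635.49, ∠ = arctan(635/25) ≈ 87.75°
pole (s+8): 8 + j635 → |·| = √(8²+635²) = √403289 ≈ 635.05, ∠ = arctan(635/8) ≈ 89.28°
pole (s+250): 250 + j635 → |·| = √(250²+635²) = √465725 ≈ 682.44, ∠ = arctan(635/250) ≈ 68.51°
pole (s+305): 305 + j635 → |·| = √(305²+635²) = √496250 ≈ 704.45, ∠ = arctan(635/305) ≈ 64.34°
pole at origin: |s| = 635, ∠ = 90.00° (in denominator)
|H| = 1 · 4.0373e+05 / 1.9386e+11 ≈ 2.0826e-06
Gain = 20 log₁₀(2.0826e-06) ≈ -113.63 dB
∠H = 175.95° − 312.13° = -136.18°

ω = 405: -107.6 dB, -116.6°; ω = 635: -113.6 dB, -136.2°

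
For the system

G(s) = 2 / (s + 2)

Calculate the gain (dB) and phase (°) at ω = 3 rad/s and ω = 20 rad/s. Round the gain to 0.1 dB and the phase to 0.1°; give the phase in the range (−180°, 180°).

Substitute s = j3:
Numerator: 2 = 2 + j0
Denominator: (j3) + 2 = 2 + j3
|N| = √(2² + 0²) ≈ 2, ∠N ≈ 0.00°
|D| = √(2² + 3²) ≈ 3.6056, ∠D ≈ 56.31°
|G| = 2 / 3.6056 ≈ 0.55469
Gain = 20 log₁₀(0.55469) ≈ -5.12 dB
∠G = 0.00° − 56.31° = -56.31°

Substitute s = j20:
Numerator: 2 = 2 + j0
Denominator: (j20) + 2 = 2 + j20
|N| = √(2² + 0²) ≈ 2, ∠N ≈ 0.00°
|D| = √(2² + 20²) ≈ 20.1, ∠D ≈ 84.29°
|G| = 2 / 20.1 ≈ 0.099502
Gain = 20 log₁₀(0.099502) ≈ -20.04 dB
∠G = 0.00° − 84.29° = -84.29°

ω = 3: -5.1 dB, -56.3°; ω = 20: -20.0 dB, -84.3°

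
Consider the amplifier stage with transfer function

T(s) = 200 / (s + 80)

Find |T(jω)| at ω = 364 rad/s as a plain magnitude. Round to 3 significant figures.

0.537

Substitute s = j364:
Numerator: 200 = 200 + j0
Denominator: (j364) + 80 = 80 + j364
|N| = √(200² + 0²) ≈ 200, ∠N ≈ 0.00°
|D| = √(80² + 364²) ≈ 372.69, ∠D ≈ 77.60°
|T| = 200 / 372.69 ≈ 0.53664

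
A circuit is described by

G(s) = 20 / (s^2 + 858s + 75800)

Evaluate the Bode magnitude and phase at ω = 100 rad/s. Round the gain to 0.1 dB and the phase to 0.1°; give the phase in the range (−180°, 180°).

Substitute s = j100:
Numerator: 20 = 20 + j0
Denominator: (j100)^2 + 858(j100) + 75800 = 65800 + j85800
|N| = √(20² + 0²) ≈ 20, ∠N ≈ 0.00°
|D| = √(65800² + 85800²) ≈ 1.0813e+05, ∠D ≈ 52.52°
|G| = 20 / 1.0813e+05 ≈ 0.00018496
Gain = 20 log₁₀(0.00018496) ≈ -74.66 dB
∠G = 0.00° − 52.52° = -52.52°

-74.7 dB, -52.5°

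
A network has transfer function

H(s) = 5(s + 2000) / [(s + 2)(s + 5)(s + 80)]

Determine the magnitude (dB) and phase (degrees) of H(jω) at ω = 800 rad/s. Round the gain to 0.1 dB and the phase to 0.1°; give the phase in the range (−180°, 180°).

At s = jω = j800:
zero (s+2000): 2000 + j800 → |·| = √(2000²+800²) = √4640000 ≈ 2154.1, ∠ = arctan(800/2000) ≈ 21.80°
pole (s+2): 2 + j800 → |·| = √(2²+800²) = √640004 ≈ 800, ∠ = arctan(800/2) ≈ 89.86°
pole (s+5): 5 + j800 → |·| = √(5²+800²) = √640025 ≈ 800.02, ∠ = arctan(800/5) ≈ 89.64°
pole (s+80): 80 + j800 → |·| = √(80²+800²) = √646400 ≈ 803.99, ∠ = arctan(800/80) ≈ 84.29°
|H| = 5 · 2154.1 / 5.1457e+08 ≈ 2.0931e-05
Gain = 20 log₁₀(2.0931e-05) ≈ -93.58 dB
∠H = 21.80° − 263.79° = -241.99° ≡ 118.01° (principal value)

-93.6 dB, 118.0°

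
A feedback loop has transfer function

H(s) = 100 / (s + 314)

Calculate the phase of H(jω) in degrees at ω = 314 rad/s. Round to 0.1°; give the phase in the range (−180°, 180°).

Substitute s = j314:
Numerator: 100 = 100 + j0
Denominator: (j314) + 314 = 314 + j314
|N| = √(100² + 0²) ≈ 100, ∠N ≈ 0.00°
|D| = √(314² + 314²) ≈ 444.06, ∠D ≈ 45.00°
∠H = 0.00° − 45.00° = -45.00°

-45.0°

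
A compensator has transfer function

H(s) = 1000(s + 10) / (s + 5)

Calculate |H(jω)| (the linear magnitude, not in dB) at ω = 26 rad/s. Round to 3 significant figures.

At s = jω = j26:
zero (s+10): 10 + j26 → |·| = √(10²+26²) = √776 ≈ 27.857, ∠ = arctan(26/10) ≈ 68.96°
pole (s+5): 5 + j26 → |·| = √(5²+26²) = √701 ≈ 26.476, ∠ = arctan(26/5) ≈ 79.11°
|H| = 1000 · 27.857 / 26.476 ≈ 1052.2

1.05e+03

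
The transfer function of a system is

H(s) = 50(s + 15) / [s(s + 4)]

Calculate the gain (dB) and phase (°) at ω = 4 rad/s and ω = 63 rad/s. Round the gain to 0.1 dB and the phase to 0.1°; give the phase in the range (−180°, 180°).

ω = 4: 30.7 dB, -120.1°; ω = 63: -1.8 dB, -99.8°

At s = jω = j4:
zero (s+15): 15 + j4 → |·| = √(15²+4²) = √241 ≈ 15.524, ∠ = arctan(4/15) ≈ 14.93°
pole (s+4): 4 + j4 → |·| = √(4²+4²) = √32 ≈ 5.6569, ∠ = arctan(4/4) ≈ 45.00°
pole at origin: |s| = 4, ∠ = 90.00° (in denominator)
|H| = 50 · 15.524 / 22.628 ≈ 34.303
Gain = 20 log₁₀(34.303) ≈ 30.71 dB
∠H = 14.93° − 135.00° = -120.07°

At s = jω = j63:
zero (s+15): 15 + j63 → |·| = √(15²+63²) = √4194 ≈ 64.761, ∠ = arctan(63/15) ≈ 76.61°
pole (s+4): 4 + j63 → |·| = √(4²+63²) = √3985 ≈ 63.127, ∠ = arctan(63/4) ≈ 86.37°
pole at origin: |s| = 63, ∠ = 90.00° (in denominator)
|H| = 50 · 64.761 / 3977 ≈ 0.81419
Gain = 20 log₁₀(0.81419) ≈ -1.79 dB
∠H = 76.61° − 176.37° = -99.76°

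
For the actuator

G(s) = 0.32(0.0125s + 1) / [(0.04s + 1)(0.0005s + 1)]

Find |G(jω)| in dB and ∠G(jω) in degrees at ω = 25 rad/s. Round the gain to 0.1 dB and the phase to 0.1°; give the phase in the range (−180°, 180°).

-12.5 dB, -28.4°

At ω = 25 rad/s:
zero (1 + j25·0.0125) = 1 + j0.3125 → |·| ≈ 1.0477, ∠ ≈ 17.35°
pole (1 + j25·0.04) = 1 + j1 → |·| ≈ 1.4142, ∠ ≈ 45.00°
pole (1 + j25·0.0005) = 1 + j0.0125 → |·| ≈ 1.0001, ∠ ≈ 0.72°
|G| = 0.32 · 1.0477 / (1.4142 · 1.0001) ≈ 0.23705
Gain = 20 log₁₀(0.23705) ≈ -12.50 dB
∠G = (17.35°) − (45.00° + 0.72°) = -28.37°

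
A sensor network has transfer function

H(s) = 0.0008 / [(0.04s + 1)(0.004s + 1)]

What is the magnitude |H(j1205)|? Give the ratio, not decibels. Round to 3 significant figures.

3.37e-06

At ω = 1205 rad/s:
pole (1 + j1205·0.04) = 1 + j48.2 → |·| ≈ 48.21, ∠ ≈ 88.81°
pole (1 + j1205·0.004) = 1 + j4.82 → |·| ≈ 4.9226, ∠ ≈ 78.28°
|H| = 0.0008 · 1 / (48.21 · 4.9226) ≈ 3.371e-06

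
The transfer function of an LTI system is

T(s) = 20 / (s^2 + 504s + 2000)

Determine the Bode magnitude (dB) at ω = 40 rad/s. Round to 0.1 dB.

Substitute s = j40:
Numerator: 20 = 20 + j0
Denominator: (j40)^2 + 504(j40) + 2000 = 400 + j20160
|N| = √(20² + 0²) ≈ 20, ∠N ≈ 0.00°
|D| = √(400² + 20160²) ≈ 20164, ∠D ≈ 88.86°
|T| = 20 / 20164 ≈ 0.00099187
Gain = 20 log₁₀(0.00099187) ≈ -60.07 dB

-60.1 dB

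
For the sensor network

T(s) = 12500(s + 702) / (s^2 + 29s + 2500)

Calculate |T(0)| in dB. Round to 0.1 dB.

70.9 dB

T(0) = 12500·702 / 2500 = 3510
20 log₁₀(3510) ≈ 70.91 dB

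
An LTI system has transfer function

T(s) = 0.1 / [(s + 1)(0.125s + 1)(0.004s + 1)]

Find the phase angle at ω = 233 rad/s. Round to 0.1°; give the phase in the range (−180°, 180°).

139.2°

At ω = 233 rad/s:
pole (1 + j233·1) = 1 + j233 → |·| ≈ 233, ∠ ≈ 89.75°
pole (1 + j233·0.125) = 1 + j29.125 → |·| ≈ 29.142, ∠ ≈ 88.03°
pole (1 + j233·0.004) = 1 + j0.932 → |·| ≈ 1.367, ∠ ≈ 42.98°
∠T = (0°) − (89.75° + 88.03° + 42.98°) = -220.76° ≡ 139.24° (principal value)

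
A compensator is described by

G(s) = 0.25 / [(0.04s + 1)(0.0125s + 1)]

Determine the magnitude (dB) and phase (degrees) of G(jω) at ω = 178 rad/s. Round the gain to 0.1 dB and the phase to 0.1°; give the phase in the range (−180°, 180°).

At ω = 178 rad/s:
pole (1 + j178·0.04) = 1 + j7.12 → |·| ≈ 7.1899, ∠ ≈ 82.01°
pole (1 + j178·0.0125) = 1 + j2.225 → |·| ≈ 2.4394, ∠ ≈ 65.80°
|G| = 0.25 · 1 / (7.1899 · 2.4394) ≈ 0.014254
Gain = 20 log₁₀(0.014254) ≈ -36.92 dB
∠G = (0°) − (82.01° + 65.80°) = -147.81°

-36.9 dB, -147.8°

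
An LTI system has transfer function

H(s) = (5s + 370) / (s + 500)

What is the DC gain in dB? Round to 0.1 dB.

-2.6 dB

H(0) = 370 / 500 = 0.74
20 log₁₀(0.74) ≈ -2.62 dB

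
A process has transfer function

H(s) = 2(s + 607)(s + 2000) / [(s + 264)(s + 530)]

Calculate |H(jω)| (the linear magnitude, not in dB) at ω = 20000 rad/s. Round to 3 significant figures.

At s = jω = j20000:
zero (s+607): 607 + j20000 → |·| = √(607²+20000²) = √400368449 ≈ 20009, ∠ = arctan(20000/607) ≈ 88.26°
zero (s+2000): 2000 + j20000 → |·| = √(2000²+20000²) = √404000000 ≈ 20100, ∠ = arctan(20000/2000) ≈ 84.29°
pole (s+264): 264 + j20000 → |·| = √(264²+20000²) = √400069696 ≈ 20002, ∠ = arctan(20000/264) ≈ 89.24°
pole (s+530): 530 + j20000 → |·| = √(530²+20000²) = √400280900 ≈ 20007, ∠ = arctan(20000/530) ≈ 88.48°
|H| = 2 · 4.0218e+08 / 4.0018e+08 ≈ 2.01

2.01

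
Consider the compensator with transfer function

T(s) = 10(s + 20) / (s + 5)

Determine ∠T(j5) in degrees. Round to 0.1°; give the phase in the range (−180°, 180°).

At s = jω = j5:
zero (s+20): 20 + j5 → |·| = √(20²+5²) = √425 ≈ 20.616, ∠ = arctan(5/20) ≈ 14.04°
pole (s+5): 5 + j5 → |·| = √(5²+5²) = √50 ≈ 7.0711, ∠ = arctan(5/5) ≈ 45.00°
∠T = 14.04° − 45.00° = -30.96°

-31.0°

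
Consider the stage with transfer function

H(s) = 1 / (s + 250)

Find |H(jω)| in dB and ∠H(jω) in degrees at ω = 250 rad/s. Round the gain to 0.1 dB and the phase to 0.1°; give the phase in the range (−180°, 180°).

At s = jω = j250:
pole (s+250): 250 + j250 → |·| = √(250²+250²) = √125000 ≈ 353.55, ∠ = arctan(250/250) ≈ 45.00°
|H| = 1 / 353.55 ≈ 0.0028285
Gain = 20 log₁₀(0.0028285) ≈ -50.97 dB
∠H = 0.00° − 45.00° = -45.00°

-51.0 dB, -45.0°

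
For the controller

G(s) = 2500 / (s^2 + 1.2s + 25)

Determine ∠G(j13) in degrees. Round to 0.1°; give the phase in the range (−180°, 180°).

-173.8°

At s = jω = j13:
quadratic: (j13)² + 1.2·j13 + 25 = -144 + j15.6 → |·| ≈ 144.84, ∠ ≈ 173.82°
∠G = 0.00° − 173.82° = -173.82°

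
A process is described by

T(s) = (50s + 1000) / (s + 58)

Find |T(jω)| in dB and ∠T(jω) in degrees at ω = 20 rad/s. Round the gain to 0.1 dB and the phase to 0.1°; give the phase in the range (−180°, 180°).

Substitute s = j20:
Numerator: 50(j20) + 1000 = 1000 + j1000
Denominator: (j20) + 58 = 58 + j20
|N| = √(1000² + 1000²) ≈ 1414.2, ∠N ≈ 45.00°
|D| = √(58² + 20²) ≈ 61.351, ∠D ≈ 19.03°
|T| = 1414.2 / 61.351 ≈ 23.051
Gain = 20 log₁₀(23.051) ≈ 27.25 dB
∠T = 45.00° − 19.03° = 25.97°

27.3 dB, 26.0°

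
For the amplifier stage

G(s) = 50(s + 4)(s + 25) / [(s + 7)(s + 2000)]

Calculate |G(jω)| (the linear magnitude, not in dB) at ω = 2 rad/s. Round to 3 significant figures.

At s = jω = j2:
zero (s+4): 4 + j2 → |·| = √(4²+2²) = √20 ≈ 4.4721, ∠ = arctan(2/4) ≈ 26.57°
zero (s+25): 25 + j2 → |·| = √(25²+2²) = √629 ≈ 25.08, ∠ = arctan(2/25) ≈ 4.57°
pole (s+7): 7 + j2 → |·| = √(7²+2²) = √53 ≈ 7.2801, ∠ = arctan(2/7) ≈ 15.95°
pole (s+2000): 2000 + j2 → |·| = √(2000²+2²) = √4000004 ≈ 2000, ∠ = arctan(2/2000) ≈ 0.06°
|G| = 50 · 112.16 / 14560 ≈ 0.38516

0.385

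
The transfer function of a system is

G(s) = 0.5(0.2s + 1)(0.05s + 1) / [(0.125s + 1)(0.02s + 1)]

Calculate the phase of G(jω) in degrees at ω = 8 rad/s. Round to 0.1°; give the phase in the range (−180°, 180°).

25.7°

At ω = 8 rad/s:
zero (1 + j8·0.2) = 1 + j1.6 → |·| ≈ 1.8868, ∠ ≈ 57.99°
zero (1 + j8·0.05) = 1 + j0.4 → |·| ≈ 1.077, ∠ ≈ 21.80°
pole (1 + j8·0.125) = 1 + j1 → |·| ≈ 1.4142, ∠ ≈ 45.00°
pole (1 + j8·0.02) = 1 + j0.16 → |·| ≈ 1.0127, ∠ ≈ 9.09°
∠G = (57.99° + 21.80°) − (45.00° + 9.09°) = 25.70°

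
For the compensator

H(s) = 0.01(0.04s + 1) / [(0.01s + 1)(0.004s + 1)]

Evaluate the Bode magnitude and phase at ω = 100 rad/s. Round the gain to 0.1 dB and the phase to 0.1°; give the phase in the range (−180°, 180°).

At ω = 100 rad/s:
zero (1 + j100·0.04) = 1 + j4 → |·| ≈ 4.1231, ∠ ≈ 75.96°
pole (1 + j100·0.01) = 1 + j1 → |·| ≈ 1.4142, ∠ ≈ 45.00°
pole (1 + j100·0.004) = 1 + j0.4 → |·| ≈ 1.077, ∠ ≈ 21.80°
|H| = 0.01 · 4.1231 / (1.4142 · 1.077) ≈ 0.027071
Gain = 20 log₁₀(0.027071) ≈ -31.35 dB
∠H = (75.96°) − (45.00° + 21.80°) = 9.16°

-31.4 dB, 9.2°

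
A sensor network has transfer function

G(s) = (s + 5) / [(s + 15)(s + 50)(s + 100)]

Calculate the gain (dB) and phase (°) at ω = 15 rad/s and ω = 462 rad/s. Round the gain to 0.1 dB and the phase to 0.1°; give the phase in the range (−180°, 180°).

ω = 15: -77.0 dB, 1.3°; ω = 462: -106.8 dB, -160.4°

At s = jω = j15:
zero (s+5): 5 + j15 → |·| = √(5²+15²) = √250 ≈ 15.811, ∠ = arctan(15/5) ≈ 71.57°
pole (s+15): 15 + j15 → |·| = √(15²+15²) = √450 ≈ 21.213, ∠ = arctan(15/15) ≈ 45.00°
pole (s+50): 50 + j15 → |·| = √(50²+15²) = √2725 ≈ 52.202, ∠ = arctan(15/50) ≈ 16.70°
pole (s+100): 100 + j15 → |·| = √(100²+15²) = √10225 ≈ 101.12, ∠ = arctan(15/100) ≈ 8.53°
|G| = 1 · 15.811 / 1.1198e+05 ≈ 0.00014119
Gain = 20 log₁₀(0.00014119) ≈ -77.00 dB
∠G = 71.57° − 70.23° = 1.34°

At s = jω = j462:
zero (s+5): 5 + j462 → |·| = √(5²+462²) = √213469 ≈ 462.03, ∠ = arctan(462/5) ≈ 89.38°
pole (s+15): 15 + j462 → |·| = √(15²+462²) = √213669 ≈ 462.24, ∠ = arctan(462/15) ≈ 88.14°
pole (s+50): 50 + j462 → |·| = √(50²+462²) = √215944 ≈ 464.7, ∠ = arctan(462/50) ≈ 83.82°
pole (s+100): 100 + j462 → |·| = √(100²+462²) = √223444 ≈ 472.7, ∠ = arctan(462/100) ≈ 77.79°
|G| = 1 · 462.03 / 1.0154e+08 ≈ 4.5502e-06
Gain = 20 log₁₀(4.5502e-06) ≈ -106.84 dB
∠G = 89.38° − 249.75° = -160.37°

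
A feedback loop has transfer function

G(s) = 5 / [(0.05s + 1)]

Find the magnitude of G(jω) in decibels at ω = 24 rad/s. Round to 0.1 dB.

At ω = 24 rad/s:
pole (1 + j24·0.05) = 1 + j1.2 → |·| ≈ 1.562, ∠ ≈ 50.19°
|G| = 5 · 1 / (1.562) ≈ 3.201
Gain = 20 log₁₀(3.201) ≈ 10.11 dB

10.1 dB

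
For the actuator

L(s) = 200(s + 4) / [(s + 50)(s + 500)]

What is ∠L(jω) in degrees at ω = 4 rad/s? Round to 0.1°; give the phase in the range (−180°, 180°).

At s = jω = j4:
zero (s+4): 4 + j4 → |·| = √(4²+4²) = √32 ≈ 5.6569, ∠ = arctan(4/4) ≈ 45.00°
pole (s+50): 50 + j4 → |·| = √(50²+4²) = √2516 ≈ 50.16, ∠ = arctan(4/50) ≈ 4.57°
pole (s+500): 500 + j4 → |·| = √(500²+4²) = √250016 ≈ 500.02, ∠ = arctan(4/500) ≈ 0.46°
∠L = 45.00° − 5.03° = 39.97°

40.0°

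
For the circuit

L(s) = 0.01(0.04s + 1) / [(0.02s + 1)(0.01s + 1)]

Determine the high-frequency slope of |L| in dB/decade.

-20 dB/decade

Each pole contributes −20 dB/decade at high frequency; each zero contributes +20 dB/decade.
Net: 1 zero(s) − 2 pole(s) → -20 dB/decade.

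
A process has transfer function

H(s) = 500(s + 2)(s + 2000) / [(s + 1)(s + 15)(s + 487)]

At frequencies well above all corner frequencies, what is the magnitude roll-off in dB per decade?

-20 dB/decade

Each pole contributes −20 dB/decade at high frequency; each zero contributes +20 dB/decade.
Net: 2 zero(s) − 3 pole(s) → -20 dB/decade.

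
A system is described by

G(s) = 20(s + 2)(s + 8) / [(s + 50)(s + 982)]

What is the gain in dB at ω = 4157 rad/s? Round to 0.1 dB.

At s = jω = j4157:
zero (s+2): 2 + j4157 → |·| = √(2²+4157²) = √17280653 ≈ 4157, ∠ = arctan(4157/2) ≈ 89.97°
zero (s+8): 8 + j4157 → |·| = √(8²+4157²) = √17280713 ≈ 4157, ∠ = arctan(4157/8) ≈ 89.89°
pole (s+50): 50 + j4157 → |·| = √(50²+4157²) = √17283149 ≈ 4157.3, ∠ = arctan(4157/50) ≈ 89.31°
pole (s+982): 982 + j4157 → |·| = √(982²+4157²) = √18244973 ≈ 4271.4, ∠ = arctan(4157/982) ≈ 76.71°
|G| = 20 · 1.7281e+07 / 1.7757e+07 ≈ 19.464
Gain = 20 log₁₀(19.464) ≈ 25.78 dB

25.8 dB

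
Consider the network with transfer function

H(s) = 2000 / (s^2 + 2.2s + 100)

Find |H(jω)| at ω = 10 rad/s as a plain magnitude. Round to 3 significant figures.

At s = jω = j10:
quadratic: (j10)² + 2.2·j10 + 100 = 0 + j22 → |·| ≈ 22, ∠ ≈ 90.00°
|H| = 2000 / 22 ≈ 90.909

90.9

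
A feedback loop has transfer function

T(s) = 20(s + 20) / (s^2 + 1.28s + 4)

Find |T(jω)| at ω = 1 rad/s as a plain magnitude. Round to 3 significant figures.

123

At s = jω = j1:
zero (s+20): 20 + j1 → |·| = √(20²+1²) = √401 ≈ 20.025, ∠ = arctan(1/20) ≈ 2.86°
quadratic: (j1)² + 1.28·j1 + 4 = 3 + j1.28 → |·| ≈ 3.2617, ∠ ≈ 23.11°
|T| = 20 · 20.025 / 3.2617 ≈ 122.79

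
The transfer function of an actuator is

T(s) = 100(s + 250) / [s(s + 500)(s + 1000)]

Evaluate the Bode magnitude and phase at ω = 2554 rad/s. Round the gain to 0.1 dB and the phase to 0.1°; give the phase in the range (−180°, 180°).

At s = jω = j2554:
zero (s+250): 250 + j2554 → |·| = √(250²+2554²) = √6585416 ≈ 2566.2, ∠ = arctan(2554/250) ≈ 84.41°
pole (s+500): 500 + j2554 → |·| = √(500²+2554²) = √6772916 ≈ 2602.5, ∠ = arctan(2554/500) ≈ 78.92°
pole (s+1000): 1000 + j2554 → |·| = √(1000²+2554²) = √7522916 ≈ 2742.8, ∠ = arctan(2554/1000) ≈ 68.62°
pole at origin: |s| = 2554, ∠ = 90.00° (in denominator)
|T| = 100 · 2566.2 / 1.8231e+10 ≈ 1.4076e-05
Gain = 20 log₁₀(1.4076e-05) ≈ -97.03 dB
∠T = 84.41° − 237.54° = -153.13°

-97.0 dB, -153.1°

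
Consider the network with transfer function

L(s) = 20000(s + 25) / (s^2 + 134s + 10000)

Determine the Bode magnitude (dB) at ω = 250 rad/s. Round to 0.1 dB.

38.1 dB

At s = jω = j250:
zero (s+25): 25 + j250 → |·| = √(25²+250²) = √63125 ≈ 251.25, ∠ = arctan(250/25) ≈ 84.29°
quadratic: (j250)² + 134·j250 + 10000 = -52500 + j33500 → |·| ≈ 62278, ∠ ≈ 147.46°
|L| = 20000 · 251.25 / 62278 ≈ 80.687
Gain = 20 log₁₀(80.687) ≈ 38.14 dB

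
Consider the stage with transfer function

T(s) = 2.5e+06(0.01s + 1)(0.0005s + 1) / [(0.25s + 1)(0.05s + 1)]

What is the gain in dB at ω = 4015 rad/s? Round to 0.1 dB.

61.0 dB

At ω = 4015 rad/s:
zero (1 + j4015·0.01) = 1 + j40.15 → |·| ≈ 40.162, ∠ ≈ 88.57°
zero (1 + j4015·0.0005) = 1 + j2.0075 → |·| ≈ 2.2428, ∠ ≈ 63.52°
pole (1 + j4015·0.25) = 1 + j1003.75 → |·| ≈ 1003.8, ∠ ≈ 89.94°
pole (1 + j4015·0.05) = 1 + j200.75 → |·| ≈ 200.75, ∠ ≈ 89.71°
|T| = 2.5e+06 · 40.162 · 2.2428 / (1003.8 · 200.75) ≈ 1117.5
Gain = 20 log₁₀(1117.5) ≈ 60.96 dB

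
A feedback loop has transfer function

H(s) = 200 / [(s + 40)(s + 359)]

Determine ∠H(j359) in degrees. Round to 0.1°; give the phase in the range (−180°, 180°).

At s = jω = j359:
pole (s+40): 40 + j359 → |·| = √(40²+359²) = √130481 ≈ 361.22, ∠ = arctan(359/40) ≈ 83.64°
pole (s+359): 359 + j359 → |·| = √(359²+359²) = √257762 ≈ 507.7, ∠ = arctan(359/359) ≈ 45.00°
∠H = 0.00° − 128.64° = -128.64°

-128.6°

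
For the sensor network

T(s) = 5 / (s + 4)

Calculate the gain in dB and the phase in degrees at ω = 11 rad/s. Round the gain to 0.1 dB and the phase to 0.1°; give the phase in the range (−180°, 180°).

-7.4 dB, -70.0°

At s = jω = j11:
pole (s+4): 4 + j11 → |·| = √(4²+11²) = √137 ≈ 11.705, ∠ = arctan(11/4) ≈ 70.02°
|T| = 5 / 11.705 ≈ 0.42717
Gain = 20 log₁₀(0.42717) ≈ -7.39 dB
∠T = 0.00° − 70.02° = -70.02°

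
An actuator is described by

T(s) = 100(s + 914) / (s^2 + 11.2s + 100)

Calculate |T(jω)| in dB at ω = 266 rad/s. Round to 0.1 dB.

2.6 dB

At s = jω = j266:
zero (s+914): 914 + j266 → |·| = √(914²+266²) = √906152 ≈ 951.92, ∠ = arctan(266/914) ≈ 16.23°
quadratic: (j266)² + 11.2·j266 + 100 = -70656 + j2979.2 → |·| ≈ 70719, ∠ ≈ 177.59°
|T| = 100 · 951.92 / 70719 ≈ 1.3461
Gain = 20 log₁₀(1.3461) ≈ 2.58 dB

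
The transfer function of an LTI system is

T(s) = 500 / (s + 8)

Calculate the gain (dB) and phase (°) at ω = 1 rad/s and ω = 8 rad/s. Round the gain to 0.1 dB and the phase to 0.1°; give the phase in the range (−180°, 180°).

ω = 1: 35.9 dB, -7.1°; ω = 8: 32.9 dB, -45.0°

Substitute s = j1:
Numerator: 500 = 500 + j0
Denominator: (j1) + 8 = 8 + j1
|N| = √(500² + 0²) ≈ 500, ∠N ≈ 0.00°
|D| = √(8² + 1²) ≈ 8.0623, ∠D ≈ 7.13°
|T| = 500 / 8.0623 ≈ 62.017
Gain = 20 log₁₀(62.017) ≈ 35.85 dB
∠T = 0.00° − 7.13° = -7.13°

Substitute s = j8:
Numerator: 500 = 500 + j0
Denominator: (j8) + 8 = 8 + j8
|N| = √(500² + 0²) ≈ 500, ∠N ≈ 0.00°
|D| = √(8² + 8²) ≈ 11.314, ∠D ≈ 45.00°
|T| = 500 / 11.314 ≈ 44.193
Gain = 20 log₁₀(44.193) ≈ 32.91 dB
∠T = 0.00° − 45.00° = -45.00°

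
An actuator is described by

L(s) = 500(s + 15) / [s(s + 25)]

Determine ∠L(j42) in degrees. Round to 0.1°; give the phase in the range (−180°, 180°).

-78.9°

At s = jω = j42:
zero (s+15): 15 + j42 → |·| = √(15²+42²) = √1989 ≈ 44.598, ∠ = arctan(42/15) ≈ 70.35°
pole (s+25): 25 + j42 → |·| = √(25²+42²) = √2389 ≈ 48.877, ∠ = arctan(42/25) ≈ 59.24°
pole at origin: |s| = 42, ∠ = 90.00° (in denominator)
∠L = 70.35° − 149.24° = -78.89°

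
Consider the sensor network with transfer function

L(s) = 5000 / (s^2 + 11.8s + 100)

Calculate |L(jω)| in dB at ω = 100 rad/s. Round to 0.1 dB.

-6.0 dB

At s = jω = j100:
quadratic: (j100)² + 11.8·j100 + 100 = -9900 + j1180 → |·| ≈ 9970.1, ∠ ≈ 173.20°
|L| = 5000 / 9970.1 ≈ 0.5015
Gain = 20 log₁₀(0.5015) ≈ -5.99 dB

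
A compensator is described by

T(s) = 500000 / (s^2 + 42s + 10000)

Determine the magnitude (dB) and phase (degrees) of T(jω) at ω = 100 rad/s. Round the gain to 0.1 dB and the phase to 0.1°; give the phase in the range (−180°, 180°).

41.5 dB, -90.0°

At s = jω = j100:
quadratic: (j100)² + 42·j100 + 10000 = 0 + j4200 → |·| ≈ 4200, ∠ ≈ 90.00°
|T| = 500000 / 4200 ≈ 119.05
Gain = 20 log₁₀(119.05) ≈ 41.51 dB
∠T = 0.00° − 90.00° = -90.00°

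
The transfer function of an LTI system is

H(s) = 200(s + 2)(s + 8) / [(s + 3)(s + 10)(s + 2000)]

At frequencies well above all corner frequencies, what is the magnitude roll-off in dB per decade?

-20 dB/decade

Each pole contributes −20 dB/decade at high frequency; each zero contributes +20 dB/decade.
Net: 2 zero(s) − 3 pole(s) → -20 dB/decade.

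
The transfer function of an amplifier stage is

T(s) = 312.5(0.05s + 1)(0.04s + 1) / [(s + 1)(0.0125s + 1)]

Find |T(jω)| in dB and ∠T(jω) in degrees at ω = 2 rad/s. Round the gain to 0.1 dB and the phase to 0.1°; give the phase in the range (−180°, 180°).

At ω = 2 rad/s:
zero (1 + j2·0.05) = 1 + j0.1 → |·| ≈ 1.005, ∠ ≈ 5.71°
zero (1 + j2·0.04) = 1 + j0.08 → |·| ≈ 1.0032, ∠ ≈ 4.57°
pole (1 + j2·1) = 1 + j2 → |·| ≈ 2.2361, ∠ ≈ 63.43°
pole (1 + j2·0.0125) = 1 + j0.025 → |·| ≈ 1.0003, ∠ ≈ 1.43°
|T| = 312.5 · 1.005 · 1.0032 / (2.2361 · 1.0003) ≈ 140.86
Gain = 20 log₁₀(140.86) ≈ 42.98 dB
∠T = (5.71° + 4.57°) − (63.43° + 1.43°) = -54.58°

43.0 dB, -54.6°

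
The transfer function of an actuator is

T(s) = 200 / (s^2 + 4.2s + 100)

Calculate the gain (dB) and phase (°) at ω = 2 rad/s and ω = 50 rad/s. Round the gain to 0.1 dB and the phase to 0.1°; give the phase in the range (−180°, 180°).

At s = jω = j2:
quadratic: (j2)² + 4.2·j2 + 100 = 96 + j8.4 → |·| ≈ 96.367, ∠ ≈ 5.00°
|T| = 200 / 96.367 ≈ 2.0754
Gain = 20 log₁₀(2.0754) ≈ 6.34 dB
∠T = 0.00° − 5.00° = -5.00°

At s = jω = j50:
quadratic: (j50)² + 4.2·j50 + 100 = -2400 + j210 → |·| ≈ 2409.2, ∠ ≈ 175.00°
|T| = 200 / 2409.2 ≈ 0.083015
Gain = 20 log₁₀(0.083015) ≈ -21.62 dB
∠T = 0.00° − 175.00° = -175.00°

ω = 2: 6.3 dB, -5.0°; ω = 50: -21.6 dB, -175.0°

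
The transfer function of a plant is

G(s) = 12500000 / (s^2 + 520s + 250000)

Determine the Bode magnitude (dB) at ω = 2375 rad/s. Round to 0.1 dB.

7.1 dB

At s = jω = j2375:
quadratic: (j2375)² + 520·j2375 + 250000 = -5390625 + j1235000 → |·| ≈ 5.5303e+06, ∠ ≈ 167.10°
|G| = 12500000 / 5.5303e+06 ≈ 2.2603
Gain = 20 log₁₀(2.2603) ≈ 7.08 dB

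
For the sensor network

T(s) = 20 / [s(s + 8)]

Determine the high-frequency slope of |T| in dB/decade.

-40 dB/decade

Each pole contributes −20 dB/decade at high frequency; each zero contributes +20 dB/decade.
Net: 0 zero(s) − 2 pole(s) → -40 dB/decade.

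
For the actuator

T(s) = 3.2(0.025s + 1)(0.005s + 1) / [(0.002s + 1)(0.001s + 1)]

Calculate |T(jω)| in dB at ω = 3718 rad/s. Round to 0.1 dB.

45.7 dB

At ω = 3718 rad/s:
zero (1 + j3718·0.025) = 1 + j92.95 → |·| ≈ 92.955, ∠ ≈ 89.38°
zero (1 + j3718·0.005) = 1 + j18.59 → |·| ≈ 18.617, ∠ ≈ 86.92°
pole (1 + j3718·0.002) = 1 + j7.436 → |·| ≈ 7.5029, ∠ ≈ 82.34°
pole (1 + j3718·0.001) = 1 + j3.718 → |·| ≈ 3.8501, ∠ ≈ 74.95°
|T| = 3.2 · 92.955 · 18.617 / (7.5029 · 3.8501) ≈ 191.7
Gain = 20 log₁₀(191.7) ≈ 45.65 dB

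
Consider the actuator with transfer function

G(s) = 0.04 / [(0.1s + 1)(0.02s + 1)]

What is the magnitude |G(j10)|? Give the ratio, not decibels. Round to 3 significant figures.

At ω = 10 rad/s:
pole (1 + j10·0.1) = 1 + j1 → |·| ≈ 1.4142, ∠ ≈ 45.00°
pole (1 + j10·0.02) = 1 + j0.2 → |·| ≈ 1.0198, ∠ ≈ 11.31°
|G| = 0.04 · 1 / (1.4142 · 1.0198) ≈ 0.027735

0.0277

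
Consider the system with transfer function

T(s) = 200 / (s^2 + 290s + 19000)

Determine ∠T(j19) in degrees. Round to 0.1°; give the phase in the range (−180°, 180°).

-16.5°

Substitute s = j19:
Numerator: 200 = 200 + j0
Denominator: (j19)^2 + 290(j19) + 19000 = 18639 + j5510
|N| = √(200² + 0²) ≈ 200, ∠N ≈ 0.00°
|D| = √(18639² + 5510²) ≈ 19436, ∠D ≈ 16.47°
∠T = 0.00° − 16.47° = -16.47°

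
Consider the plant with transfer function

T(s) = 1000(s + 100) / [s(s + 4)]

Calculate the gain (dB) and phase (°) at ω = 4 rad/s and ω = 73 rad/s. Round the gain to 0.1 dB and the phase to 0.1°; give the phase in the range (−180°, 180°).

ω = 4: 72.9 dB, -132.7°; ω = 73: 27.3 dB, -140.7°

At s = jω = j4:
zero (s+100): 100 + j4 → |·| = √(100²+4²) = √10016 ≈ 100.08, ∠ = arctan(4/100) ≈ 2.29°
pole (s+4): 4 + j4 → |·| = √(4²+4²) = √32 ≈ 5.6569, ∠ = arctan(4/4) ≈ 45.00°
pole at origin: |s| = 4, ∠ = 90.00° (in denominator)
|T| = 1000 · 100.08 / 22.628 ≈ 4422.8
Gain = 20 log₁₀(4422.8) ≈ 72.91 dB
∠T = 2.29° − 135.00° = -132.71°

At s = jω = j73:
zero (s+100): 100 + j73 → |·| = √(100²+73²) = √15329 ≈ 123.81, ∠ = arctan(73/100) ≈ 36.13°
pole (s+4): 4 + j73 → |·| = √(4²+73²) = √5345 ≈ 73.11, ∠ = arctan(73/4) ≈ 86.86°
pole at origin: |s| = 73, ∠ = 90.00° (in denominator)
|T| = 1000 · 123.81 / 5337 ≈ 23.198
Gain = 20 log₁₀(23.198) ≈ 27.31 dB
∠T = 36.13° − 176.86° = -140.73°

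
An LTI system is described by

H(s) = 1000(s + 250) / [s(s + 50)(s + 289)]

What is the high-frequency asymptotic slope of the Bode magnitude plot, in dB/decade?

-40 dB/decade

Each pole contributes −20 dB/decade at high frequency; each zero contributes +20 dB/decade.
Net: 1 zero(s) − 3 pole(s) → -40 dB/decade.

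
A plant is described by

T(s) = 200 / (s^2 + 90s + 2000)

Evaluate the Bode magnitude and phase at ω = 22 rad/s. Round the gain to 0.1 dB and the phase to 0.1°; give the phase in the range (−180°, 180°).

-21.9 dB, -52.6°

Substitute s = j22:
Numerator: 200 = 200 + j0
Denominator: (j22)^2 + 90(j22) + 2000 = 1516 + j1980
|N| = √(200² + 0²) ≈ 200, ∠N ≈ 0.00°
|D| = √(1516² + 1980²) ≈ 2493.7, ∠D ≈ 52.56°
|T| = 200 / 2493.7 ≈ 0.080202
Gain = 20 log₁₀(0.080202) ≈ -21.92 dB
∠T = 0.00° − 52.56° = -52.56°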